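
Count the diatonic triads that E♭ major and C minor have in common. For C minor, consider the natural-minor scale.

7

Diatonic triads of E♭ major: E♭ (I), Fm (ii), Gm (iii), A♭ (IV), B♭ (V), Cm (vi), Ddim (vii°).
Diatonic triads of C minor (natural minor): Cm (i), Ddim (ii°), E♭ (III), Fm (iv), Gm (v), A♭ (VI), B♭ (VII).
Matching root and quality in both lists: E♭, Fm, Gm, A♭, B♭, Cm, Ddim.
That gives 7 common triads.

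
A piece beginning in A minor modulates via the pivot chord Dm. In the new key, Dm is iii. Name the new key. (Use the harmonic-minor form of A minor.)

B♭ major

The numeral iii denotes a minor triad on scale degree 3. With D on degree 3, the tonic of the new key is B♭.
Degree 3 carries a minor triad in major keys, so the destination is B♭ major.
Check: the diatonic triads of B♭ major are B♭ (I), Cm (ii), Dm (iii), E♭ (IV), F (V), Gm (vi), Adim (vii°) — Dm is indeed iii.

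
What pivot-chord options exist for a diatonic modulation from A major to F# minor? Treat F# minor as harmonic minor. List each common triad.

Bm, D, F#m, G#dim

Triads in A major: A (I), Bm (ii), C#m (iii), D (IV), E (V), F#m (vi), G#dim (vii°).
Triads in F# minor (harmonic minor): F#m (i), G#dim (ii°), Aaug (III+), Bm (iv), C# (V), D (VI), E#dim (vii°).
Shared triads with their functions: Bm (ii in A major, iv in F# minor); D (IV in A major, VI in F# minor); F#m (vi in A major, i in F# minor); G#dim (vii° in A major, ii° in F# minor).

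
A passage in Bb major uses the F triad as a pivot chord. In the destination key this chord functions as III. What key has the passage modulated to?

The numeral III denotes a major triad on scale degree 3. With F on degree 3, the tonic of the new key is D.
Degree 3 carries a major triad in natural-minor keys, so the destination is D minor.
Check: the diatonic triads of D minor (natural minor) are Dm (i), Edim (ii°), F (III), Gm (iv), Am (v), Bb (VI), C (VII) — F is indeed III.

D minor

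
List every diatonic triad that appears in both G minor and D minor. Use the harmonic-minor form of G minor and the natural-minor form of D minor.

Triads in G minor (harmonic minor): Gm (i), Adim (ii°), Bbaug (III+), Cm (iv), D (V), Eb (VI), F#dim (vii°).
Triads in D minor (natural minor): Dm (i), Edim (ii°), F (III), Gm (iv), Am (v), Bb (VI), C (VII).
Shared triads with their functions: Gm (i in G minor, iv in D minor).

Gm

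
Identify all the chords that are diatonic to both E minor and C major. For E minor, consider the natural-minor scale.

Em, G, Am, C

Triads in E minor (natural minor): E minor (i), F# diminished (ii°), G major (III), A minor (iv), B minor (v), C major (VI), D major (VII).
Triads in C major: C major (I), D minor (ii), E minor (iii), F major (IV), G major (V), A minor (vi), B diminished (vii°).
Shared triads with their functions: E minor (i in E minor, iii in C major); G major (III in E minor, V in C major); A minor (iv in E minor, vi in C major); C major (VI in E minor, I in C major).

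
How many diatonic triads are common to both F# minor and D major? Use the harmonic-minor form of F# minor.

3

Diatonic triads of F# minor (harmonic minor): F#m (i), G#dim (ii°), Aaug (III+), Bm (iv), C# (V), D (VI), E#dim (vii°).
Diatonic triads of D major: D (I), Em (ii), F#m (iii), G (IV), A (V), Bm (vi), C#dim (vii°).
Matching root and quality in both lists: F#m, Bm, D.
That gives 3 common triads.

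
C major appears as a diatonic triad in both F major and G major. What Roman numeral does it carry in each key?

V in F major; IV in G major

The scale of F major is F G A Bb C D E; C is degree 5, and the triad built there (C-E-G) is major, so it is V.
The scale of G major is G A B C D E F#; C is degree 4, and the triad built there (C-E-G) is major, so it is IV.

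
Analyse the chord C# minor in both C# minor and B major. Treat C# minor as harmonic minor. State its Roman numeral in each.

i in C# minor; ii in B major

The scale of C# minor (harmonic minor) is C# D# E F# G# A B#; C# is degree 1, and the triad built there (C#-E-G#) is minor, so it is i.
The scale of B major is B C# D# E F# G# A#; C# is degree 2, and the triad built there (C#-E-G#) is minor, so it is ii.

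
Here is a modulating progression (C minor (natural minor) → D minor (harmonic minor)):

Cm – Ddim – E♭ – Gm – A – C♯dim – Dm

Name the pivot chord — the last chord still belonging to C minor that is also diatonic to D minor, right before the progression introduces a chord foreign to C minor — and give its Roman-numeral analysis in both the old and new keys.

Chords diatonic to C minor: Cm, Ddim, E♭, Fm, Gm, A♭, B♭.
Reading the progression, the first chord not in that set is A, so the modulation leaves C minor there.
The chord immediately before A is Gm, which is diatonic to both keys: v in C minor and iv in D minor.

Gm — v in C minor, iv in D minor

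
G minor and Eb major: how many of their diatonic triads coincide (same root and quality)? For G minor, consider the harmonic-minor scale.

Diatonic triads of G minor (harmonic minor): Gm (i), Adim (ii°), Bbaug (III+), Cm (iv), D (V), Eb (VI), F#dim (vii°).
Diatonic triads of Eb major: Eb (I), Fm (ii), Gm (iii), Ab (IV), Bb (V), Cm (vi), Ddim (vii°).
Matching root and quality in both lists: Gm, Cm, Eb.
That gives 3 common triads.

3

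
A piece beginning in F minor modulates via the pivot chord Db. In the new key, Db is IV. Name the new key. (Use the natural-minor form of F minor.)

The numeral IV denotes a major triad on scale degree 4. With Db on degree 4, the tonic of the new key is Ab.
Degree 4 carries a major triad in major keys, so the destination is Ab major.
Check: the diatonic triads of Ab major are Ab (I), Bbm (ii), Cm (iii), Db (IV), Eb (V), Fm (vi), Gdim (vii°) — Db is indeed IV.

Ab major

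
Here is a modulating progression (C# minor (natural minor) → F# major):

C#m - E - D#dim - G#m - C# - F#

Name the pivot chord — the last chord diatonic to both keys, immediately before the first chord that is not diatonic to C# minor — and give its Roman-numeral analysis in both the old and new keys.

Chords diatonic to C# minor: C#m, D#dim, E, F#m, G#m, A, B.
Reading the progression, the first chord not in that set is C#, so the modulation leaves C# minor there.
The chord immediately before C# is G#m, which is diatonic to both keys: v in C# minor and ii in F# major.

G#m — v in C# minor, ii in F# major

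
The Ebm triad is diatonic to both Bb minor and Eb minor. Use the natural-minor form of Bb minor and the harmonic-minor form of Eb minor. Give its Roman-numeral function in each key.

iv in Bb minor; i in Eb minor

The scale of Bb minor (natural minor) is Bb C Db Eb F Gb Ab; Eb is degree 4, and the triad built there (Eb-Gb-Bb) is minor, so it is iv.
The scale of Eb minor (harmonic minor) is Eb F Gb Ab Bb Cb D; Eb is degree 1, and the triad built there (Eb-Gb-Bb) is minor, so it is i.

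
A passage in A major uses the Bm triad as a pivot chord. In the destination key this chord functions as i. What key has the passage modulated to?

The numeral i denotes a minor triad on scale degree 1. With B on degree 1, the tonic of the new key is B.
Degree 1 carries a minor triad in minor keys, so the destination is B minor.
Check: the diatonic triads of B minor (natural minor) are Bm (i), C#dim (ii°), D (III), Em (iv), F#m (v), G (VI), A (VII) — Bm is indeed i.

B minor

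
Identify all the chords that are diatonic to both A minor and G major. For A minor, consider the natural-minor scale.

Am, C, Em, G

Triads in A minor (natural minor): A minor (i), B diminished (ii°), C major (III), D minor (iv), E minor (v), F major (VI), G major (VII).
Triads in G major: G major (I), A minor (ii), B minor (iii), C major (IV), D major (V), E minor (vi), F# diminished (vii°).
Shared triads with their functions: A minor (i in A minor, ii in G major); C major (III in A minor, IV in G major); E minor (v in A minor, vi in G major); G major (VII in A minor, I in G major).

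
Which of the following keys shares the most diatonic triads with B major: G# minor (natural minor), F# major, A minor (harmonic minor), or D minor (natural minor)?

G# minor

Triads of B major: B major (I), C# minor (ii), D# minor (iii), E major (IV), F# major (V), G# minor (vi), A# diminished (vii°).
G# minor (natural minor) shares 7: B, C#m, D#m, E, F#, G#m, A#dim.
F# major shares 4: B, D#m, F#, G#m.
A minor (harmonic minor) shares 1: E.
D minor (natural minor) shares 0: none.
The most common triads (7) are shared with G# minor.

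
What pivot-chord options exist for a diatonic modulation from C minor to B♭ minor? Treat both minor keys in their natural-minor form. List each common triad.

Triads in C minor (natural minor): Cm (i), Ddim (ii°), E♭ (III), Fm (iv), Gm (v), A♭ (VI), B♭ (VII).
Triads in B♭ minor (natural minor): B♭m (i), Cdim (ii°), D♭ (III), E♭m (iv), Fm (v), G♭ (VI), A♭ (VII).
Shared triads with their functions: Fm (iv in C minor, v in B♭ minor); A♭ (VI in C minor, VII in B♭ minor).

Fm, A♭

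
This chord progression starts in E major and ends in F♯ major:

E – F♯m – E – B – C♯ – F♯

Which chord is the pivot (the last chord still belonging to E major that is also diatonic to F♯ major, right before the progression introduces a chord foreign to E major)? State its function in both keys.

B — V in E major, IV in F♯ major

Chords diatonic to E major: E, F♯m, G♯m, A, B, C♯m, D♯dim.
Reading the progression, the first chord not in that set is C♯, so the modulation leaves E major there.
The chord immediately before C♯ is B, which is diatonic to both keys: V in E major and IV in F♯ major.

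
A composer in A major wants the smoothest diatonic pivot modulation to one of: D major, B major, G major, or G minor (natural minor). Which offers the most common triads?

Triads of A major: A major (I), B minor (ii), C♯ minor (iii), D major (IV), E major (V), F♯ minor (vi), G♯ diminished (vii°).
D major shares 4: A, Bm, D, F♯m.
B major shares 2: C♯m, E.
G major shares 2: Bm, D.
G minor (natural minor) shares 0: none.
The most common triads (4) are shared with D major.

D major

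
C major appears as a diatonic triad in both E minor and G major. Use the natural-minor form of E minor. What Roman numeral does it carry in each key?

The scale of E minor (natural minor) is E F# G A B C D; C is degree 6, and the triad built there (C-E-G) is major, so it is VI.
The scale of G major is G A B C D E F#; C is degree 4, and the triad built there (C-E-G) is major, so it is IV.

VI in E minor; IV in G major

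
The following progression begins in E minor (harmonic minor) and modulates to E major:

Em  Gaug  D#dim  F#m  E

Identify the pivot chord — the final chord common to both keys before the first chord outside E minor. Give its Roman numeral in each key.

Chords diatonic to E minor: Em, F#dim, Gaug, Am, B, C, D#dim.
Reading the progression, the first chord not in that set is F#m, so the modulation leaves E minor there.
The chord immediately before F#m is D#dim, which is diatonic to both keys: vii° in E minor and vii° in E major.

D#dim — vii° in E minor, vii° in E major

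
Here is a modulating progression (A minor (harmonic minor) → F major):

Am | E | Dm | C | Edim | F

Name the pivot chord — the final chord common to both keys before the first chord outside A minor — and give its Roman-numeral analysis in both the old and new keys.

Chords diatonic to A minor: Am, Bdim, Caug, Dm, E, F, G#dim.
Reading the progression, the first chord not in that set is C, so the modulation leaves A minor there.
The chord immediately before C is Dm, which is diatonic to both keys: iv in A minor and vi in F major.

Dm — iv in A minor, vi in F major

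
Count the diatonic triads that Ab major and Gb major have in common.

2

Diatonic triads of Ab major: Ab major (I), Bb minor (ii), C minor (iii), Db major (IV), Eb major (V), F minor (vi), G diminished (vii°).
Diatonic triads of Gb major: Gb major (I), Ab minor (ii), Bb minor (iii), Cb major (IV), Db major (V), Eb minor (vi), F diminished (vii°).
Matching root and quality in both lists: Bb minor, Db major.
That gives 2 common triads.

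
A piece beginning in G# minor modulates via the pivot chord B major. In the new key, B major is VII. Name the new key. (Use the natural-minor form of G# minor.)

The numeral VII denotes a major triad on scale degree 7. With B on degree 7, the tonic of the new key is C#.
Degree 7 carries a major triad in natural-minor keys, so the destination is C# minor.
Check: the diatonic triads of C# minor (natural minor) are C#m (i), D#dim (ii°), E (III), F#m (iv), G#m (v), A (VI), B (VII) — B major is indeed VII.

C# minor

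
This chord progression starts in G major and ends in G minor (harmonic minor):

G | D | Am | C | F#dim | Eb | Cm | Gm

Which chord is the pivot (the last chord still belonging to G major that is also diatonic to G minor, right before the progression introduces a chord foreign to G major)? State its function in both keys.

Chords diatonic to G major: G, Am, Bm, C, D, Em, F#dim.
Reading the progression, the first chord not in that set is Eb, so the modulation leaves G major there.
The chord immediately before Eb is F#dim, which is diatonic to both keys: vii° in G major and vii° in G minor.

F#dim — vii° in G major, vii° in G minor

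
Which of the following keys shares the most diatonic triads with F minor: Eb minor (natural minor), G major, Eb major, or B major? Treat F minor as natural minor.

Triads of F minor (natural minor): Fm (i), Gdim (ii°), Ab (III), Bbm (iv), Cm (v), Db (VI), Eb (VII).
Eb minor (natural minor) shares 2: Bbm, Db.
G major shares 0: none.
Eb major shares 4: Fm, Ab, Cm, Eb.
B major shares 0: none.
The most common triads (4) are shared with Eb major.

Eb major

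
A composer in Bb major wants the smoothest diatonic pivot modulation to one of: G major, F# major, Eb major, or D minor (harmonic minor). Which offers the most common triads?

Triads of Bb major: Bb major (I), C minor (ii), D minor (iii), Eb major (IV), F major (V), G minor (vi), A diminished (vii°).
G major shares 0: none.
F# major shares 0: none.
Eb major shares 4: Bb, Cm, Eb, Gm.
D minor (harmonic minor) shares 3: Bb, Dm, Gm.
The most common triads (4) are shared with Eb major.

Eb major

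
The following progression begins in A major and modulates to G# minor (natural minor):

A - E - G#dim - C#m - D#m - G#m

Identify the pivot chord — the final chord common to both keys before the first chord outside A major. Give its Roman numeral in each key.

Chords diatonic to A major: A, Bm, C#m, D, E, F#m, G#dim.
Reading the progression, the first chord not in that set is D#m, so the modulation leaves A major there.
The chord immediately before D#m is C#m, which is diatonic to both keys: iii in A major and iv in G# minor.

C#m — iii in A major, iv in G# minor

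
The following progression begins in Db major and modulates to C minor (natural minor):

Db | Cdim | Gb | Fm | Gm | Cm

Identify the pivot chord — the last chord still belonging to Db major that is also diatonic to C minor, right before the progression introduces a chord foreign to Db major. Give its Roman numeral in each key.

Chords diatonic to Db major: Db, Ebm, Fm, Gb, Ab, Bbm, Cdim.
Reading the progression, the first chord not in that set is Gm, so the modulation leaves Db major there.
The chord immediately before Gm is Fm, which is diatonic to both keys: iii in Db major and iv in C minor.

Fm — iii in Db major, iv in C minor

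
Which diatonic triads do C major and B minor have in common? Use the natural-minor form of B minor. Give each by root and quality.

Em, G

Triads in C major: C (I), Dm (ii), Em (iii), F (IV), G (V), Am (vi), Bdim (vii°).
Triads in B minor (natural minor): Bm (i), C#dim (ii°), D (III), Em (iv), F#m (v), G (VI), A (VII).
Shared triads with their functions: Em (iii in C major, iv in B minor); G (V in C major, VI in B minor).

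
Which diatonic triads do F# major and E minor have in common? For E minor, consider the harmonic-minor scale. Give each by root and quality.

B

Triads in F# major: F# major (I), G# minor (ii), A# minor (iii), B major (IV), C# major (V), D# minor (vi), E# diminished (vii°).
Triads in E minor (harmonic minor): E minor (i), F# diminished (ii°), G augmented (III+), A minor (iv), B major (V), C major (VI), D# diminished (vii°).
Shared triads with their functions: B major (IV in F# major, V in E minor).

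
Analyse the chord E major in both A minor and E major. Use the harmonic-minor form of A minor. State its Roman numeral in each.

The scale of A minor (harmonic minor) is A B C D E F G#; E is degree 5, and the triad built there (E-G#-B) is major, so it is V.
The scale of E major is E F# G# A B C# D#; E is degree 1, and the triad built there (E-G#-B) is major, so it is I.

V in A minor; I in E major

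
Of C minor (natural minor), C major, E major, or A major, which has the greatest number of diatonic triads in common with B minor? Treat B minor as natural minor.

Triads of B minor (natural minor): B minor (i), C♯ diminished (ii°), D major (III), E minor (iv), F♯ minor (v), G major (VI), A major (VII).
C minor (natural minor) shares 0: none.
C major shares 2: Em, G.
E major shares 2: F♯m, A.
A major shares 4: Bm, D, F♯m, A.
The most common triads (4) are shared with A major.

A major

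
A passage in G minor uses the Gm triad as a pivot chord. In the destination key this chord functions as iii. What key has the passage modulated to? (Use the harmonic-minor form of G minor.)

Eb major

The numeral iii denotes a minor triad on scale degree 3. With G on degree 3, the tonic of the new key is Eb.
Degree 3 carries a minor triad in major keys, so the destination is Eb major.
Check: the diatonic triads of Eb major are Eb (I), Fm (ii), Gm (iii), Ab (IV), Bb (V), Cm (vi), Ddim (vii°) — Gm is indeed iii.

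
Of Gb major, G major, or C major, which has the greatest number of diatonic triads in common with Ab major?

Gb major

Triads of Ab major: Ab (I), Bbm (ii), Cm (iii), Db (IV), Eb (V), Fm (vi), Gdim (vii°).
Gb major shares 2: Bbm, Db.
G major shares 0: none.
C major shares 0: none.
The most common triads (2) are shared with Gb major.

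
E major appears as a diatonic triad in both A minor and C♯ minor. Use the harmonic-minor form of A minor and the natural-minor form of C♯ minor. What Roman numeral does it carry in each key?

V in A minor; III in C♯ minor

The scale of A minor (harmonic minor) is A B C D E F G♯; E is degree 5, and the triad built there (E-G♯-B) is major, so it is V.
The scale of C♯ minor (natural minor) is C♯ D♯ E F♯ G♯ A B; E is degree 3, and the triad built there (E-G♯-B) is major, so it is III.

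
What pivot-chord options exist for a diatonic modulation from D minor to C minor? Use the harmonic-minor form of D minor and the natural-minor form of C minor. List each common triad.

Gm, Bb

Triads in D minor (harmonic minor): Dm (i), Edim (ii°), Faug (III+), Gm (iv), A (V), Bb (VI), C#dim (vii°).
Triads in C minor (natural minor): Cm (i), Ddim (ii°), Eb (III), Fm (iv), Gm (v), Ab (VI), Bb (VII).
Shared triads with their functions: Gm (iv in D minor, v in C minor); Bb (VI in D minor, VII in C minor).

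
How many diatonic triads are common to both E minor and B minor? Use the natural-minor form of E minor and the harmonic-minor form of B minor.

3

Diatonic triads of E minor (natural minor): Em (i), F♯dim (ii°), G (III), Am (iv), Bm (v), C (VI), D (VII).
Diatonic triads of B minor (harmonic minor): Bm (i), C♯dim (ii°), Daug (III+), Em (iv), F♯ (V), G (VI), A♯dim (vii°).
Matching root and quality in both lists: Em, G, Bm.
That gives 3 common triads.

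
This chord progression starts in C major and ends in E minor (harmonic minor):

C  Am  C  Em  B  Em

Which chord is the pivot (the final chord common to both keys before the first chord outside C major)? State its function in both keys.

Chords diatonic to C major: C, Dm, Em, F, G, Am, Bdim.
Reading the progression, the first chord not in that set is B, so the modulation leaves C major there.
The chord immediately before B is Em, which is diatonic to both keys: iii in C major and i in E minor.

Em — iii in C major, i in E minor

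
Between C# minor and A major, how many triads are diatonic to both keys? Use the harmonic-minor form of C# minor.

3

Diatonic triads of C# minor (harmonic minor): C# minor (i), D# diminished (ii°), E augmented (III+), F# minor (iv), G# major (V), A major (VI), B# diminished (vii°).
Diatonic triads of A major: A major (I), B minor (ii), C# minor (iii), D major (IV), E major (V), F# minor (vi), G# diminished (vii°).
Matching root and quality in both lists: C# minor, F# minor, A major.
That gives 3 common triads.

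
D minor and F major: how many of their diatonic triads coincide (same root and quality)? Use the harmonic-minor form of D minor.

4

Diatonic triads of D minor (harmonic minor): Dm (i), Edim (ii°), Faug (III+), Gm (iv), A (V), Bb (VI), C#dim (vii°).
Diatonic triads of F major: F (I), Gm (ii), Am (iii), Bb (IV), C (V), Dm (vi), Edim (vii°).
Matching root and quality in both lists: Dm, Edim, Gm, Bb.
That gives 4 common triads.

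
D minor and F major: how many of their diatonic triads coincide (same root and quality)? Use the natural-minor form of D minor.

7

Diatonic triads of D minor (natural minor): Dm (i), Edim (ii°), F (III), Gm (iv), Am (v), B♭ (VI), C (VII).
Diatonic triads of F major: F (I), Gm (ii), Am (iii), B♭ (IV), C (V), Dm (vi), Edim (vii°).
Matching root and quality in both lists: Dm, Edim, F, Gm, Am, B♭, C.
That gives 7 common triads.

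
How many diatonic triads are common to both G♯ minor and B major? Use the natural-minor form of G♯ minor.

Diatonic triads of G♯ minor (natural minor): G♯m (i), A♯dim (ii°), B (III), C♯m (iv), D♯m (v), E (VI), F♯ (VII).
Diatonic triads of B major: B (I), C♯m (ii), D♯m (iii), E (IV), F♯ (V), G♯m (vi), A♯dim (vii°).
Matching root and quality in both lists: G♯m, A♯dim, B, C♯m, D♯m, E, F♯.
That gives 7 common triads.

7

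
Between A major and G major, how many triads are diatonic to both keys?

2

Diatonic triads of A major: A (I), Bm (ii), C#m (iii), D (IV), E (V), F#m (vi), G#dim (vii°).
Diatonic triads of G major: G (I), Am (ii), Bm (iii), C (IV), D (V), Em (vi), F#dim (vii°).
Matching root and quality in both lists: Bm, D.
That gives 2 common triads.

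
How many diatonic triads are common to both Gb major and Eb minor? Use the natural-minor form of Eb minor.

7

Diatonic triads of Gb major: Gb major (I), Ab minor (ii), Bb minor (iii), Cb major (IV), Db major (V), Eb minor (vi), F diminished (vii°).
Diatonic triads of Eb minor (natural minor): Eb minor (i), F diminished (ii°), Gb major (III), Ab minor (iv), Bb minor (v), Cb major (VI), Db major (VII).
Matching root and quality in both lists: Gb major, Ab minor, Bb minor, Cb major, Db major, Eb minor, F diminished.
That gives 7 common triads.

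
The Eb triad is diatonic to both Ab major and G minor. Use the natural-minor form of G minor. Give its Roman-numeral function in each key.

V in Ab major; VI in G minor

The scale of Ab major is Ab Bb C Db Eb F G; Eb is degree 5, and the triad built there (Eb-G-Bb) is major, so it is V.
The scale of G minor (natural minor) is G A Bb C D Eb F; Eb is degree 6, and the triad built there (Eb-G-Bb) is major, so it is VI.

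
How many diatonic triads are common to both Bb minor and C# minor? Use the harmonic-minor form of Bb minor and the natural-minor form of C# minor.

0

Diatonic triads of Bb minor (harmonic minor): Bbm (i), Cdim (ii°), Dbaug (III+), Ebm (iv), F (V), Gb (VI), Adim (vii°).
Diatonic triads of C# minor (natural minor): C#m (i), D#dim (ii°), E (III), F#m (iv), G#m (v), A (VI), B (VII).
No triad has the same root and quality in both keys.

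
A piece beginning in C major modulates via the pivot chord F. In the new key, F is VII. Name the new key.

G minor

The numeral VII denotes a major triad on scale degree 7. With F on degree 7, the tonic of the new key is G.
Degree 7 carries a major triad in natural-minor keys, so the destination is G minor.
Check: the diatonic triads of G minor (natural minor) are Gm (i), Adim (ii°), B♭ (III), Cm (iv), Dm (v), E♭ (VI), F (VII) — F is indeed VII.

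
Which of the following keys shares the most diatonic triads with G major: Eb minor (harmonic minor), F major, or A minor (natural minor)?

A minor

Triads of G major: G (I), Am (ii), Bm (iii), C (IV), D (V), Em (vi), F#dim (vii°).
Eb minor (harmonic minor) shares 0: none.
F major shares 2: Am, C.
A minor (natural minor) shares 4: G, Am, C, Em.
The most common triads (4) are shared with A minor.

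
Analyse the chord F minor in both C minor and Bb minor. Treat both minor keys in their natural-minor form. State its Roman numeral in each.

The scale of C minor (natural minor) is C D Eb F G Ab Bb; F is degree 4, and the triad built there (F-Ab-C) is minor, so it is iv.
The scale of Bb minor (natural minor) is Bb C Db Eb F Gb Ab; F is degree 5, and the triad built there (F-Ab-C) is minor, so it is v.

iv in C minor; v in Bb minor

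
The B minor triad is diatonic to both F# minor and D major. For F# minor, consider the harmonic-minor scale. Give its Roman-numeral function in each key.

iv in F# minor; vi in D major

The scale of F# minor (harmonic minor) is F# G# A B C# D E#; B is degree 4, and the triad built there (B-D-F#) is minor, so it is iv.
The scale of D major is D E F# G A B C#; B is degree 6, and the triad built there (B-D-F#) is minor, so it is vi.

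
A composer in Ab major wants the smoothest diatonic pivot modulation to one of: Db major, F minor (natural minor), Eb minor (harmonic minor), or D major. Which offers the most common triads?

Triads of Ab major: Ab major (I), Bb minor (ii), C minor (iii), Db major (IV), Eb major (V), F minor (vi), G diminished (vii°).
Db major shares 4: Ab, Bbm, Db, Fm.
F minor (natural minor) shares 7: Ab, Bbm, Cm, Db, Eb, Fm, Gdim.
Eb minor (harmonic minor) shares 0: none.
D major shares 0: none.
The most common triads (7) are shared with F minor.

F minor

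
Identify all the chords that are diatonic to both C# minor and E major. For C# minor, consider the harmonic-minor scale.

Triads in C# minor (harmonic minor): C# minor (i), D# diminished (ii°), E augmented (III+), F# minor (iv), G# major (V), A major (VI), B# diminished (vii°).
Triads in E major: E major (I), F# minor (ii), G# minor (iii), A major (IV), B major (V), C# minor (vi), D# diminished (vii°).
Shared triads with their functions: C# minor (i in C# minor, vi in E major); D# diminished (ii° in C# minor, vii° in E major); F# minor (iv in C# minor, ii in E major); A major (VI in C# minor, IV in E major).

C#m, D#dim, F#m, A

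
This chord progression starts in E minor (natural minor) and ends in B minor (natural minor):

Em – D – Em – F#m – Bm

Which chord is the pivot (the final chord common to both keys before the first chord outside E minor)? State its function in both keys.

Chords diatonic to E minor: Em, F#dim, G, Am, Bm, C, D.
Reading the progression, the first chord not in that set is F#m, so the modulation leaves E minor there.
The chord immediately before F#m is Em, which is diatonic to both keys: i in E minor and iv in B minor.

Em — i in E minor, iv in B minor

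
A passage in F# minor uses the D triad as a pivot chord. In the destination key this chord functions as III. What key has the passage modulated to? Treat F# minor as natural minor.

The numeral III denotes a major triad on scale degree 3. With D on degree 3, the tonic of the new key is B.
Degree 3 carries a major triad in natural-minor keys, so the destination is B minor.
Check: the diatonic triads of B minor (natural minor) are Bm (i), C#dim (ii°), D (III), Em (iv), F#m (v), G (VI), A (VII) — D is indeed III.

B minor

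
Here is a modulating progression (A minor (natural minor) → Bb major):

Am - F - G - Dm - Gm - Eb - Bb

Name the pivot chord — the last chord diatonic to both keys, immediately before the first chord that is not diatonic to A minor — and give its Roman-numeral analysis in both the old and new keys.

Chords diatonic to A minor: Am, Bdim, C, Dm, Em, F, G.
Reading the progression, the first chord not in that set is Gm, so the modulation leaves A minor there.
The chord immediately before Gm is Dm, which is diatonic to both keys: iv in A minor and iii in Bb major.

Dm — iv in A minor, iii in Bb major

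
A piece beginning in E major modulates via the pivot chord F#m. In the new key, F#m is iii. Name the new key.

D major

The numeral iii denotes a minor triad on scale degree 3. With F# on degree 3, the tonic of the new key is D.
Degree 3 carries a minor triad in major keys, so the destination is D major.
Check: the diatonic triads of D major are D (I), Em (ii), F#m (iii), G (IV), A (V), Bm (vi), C#dim (vii°) — F#m is indeed iii.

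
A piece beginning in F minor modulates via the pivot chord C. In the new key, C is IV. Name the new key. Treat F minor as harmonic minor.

The numeral IV denotes a major triad on scale degree 4. With C on degree 4, the tonic of the new key is G.
Degree 4 carries a major triad in major keys, so the destination is G major.
Check: the diatonic triads of G major are G (I), Am (ii), Bm (iii), C (IV), D (V), Em (vi), F♯dim (vii°) — C is indeed IV.

G major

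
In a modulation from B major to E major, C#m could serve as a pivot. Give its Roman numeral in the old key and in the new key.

The scale of B major is B C# D# E F# G# A#; C# is degree 2, and the triad built there (C#-E-G#) is minor, so it is ii.
The scale of E major is E F# G# A B C# D#; C# is degree 6, and the triad built there (C#-E-G#) is minor, so it is vi.

ii in B major; vi in E major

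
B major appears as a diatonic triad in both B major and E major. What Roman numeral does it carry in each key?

The scale of B major is B C# D# E F# G# A#; B is degree 1, and the triad built there (B-D#-F#) is major, so it is I.
The scale of E major is E F# G# A B C# D#; B is degree 5, and the triad built there (B-D#-F#) is major, so it is V.

I in B major; V in E major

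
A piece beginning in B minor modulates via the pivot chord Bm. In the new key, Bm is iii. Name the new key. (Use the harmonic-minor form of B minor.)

The numeral iii denotes a minor triad on scale degree 3. With B on degree 3, the tonic of the new key is G.
Degree 3 carries a minor triad in major keys, so the destination is G major.
Check: the diatonic triads of G major are G (I), Am (ii), Bm (iii), C (IV), D (V), Em (vi), F#dim (vii°) — Bm is indeed iii.

G major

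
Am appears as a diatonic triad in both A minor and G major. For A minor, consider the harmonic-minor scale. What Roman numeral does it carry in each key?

i in A minor; ii in G major

The scale of A minor (harmonic minor) is A B C D E F G#; A is degree 1, and the triad built there (A-C-E) is minor, so it is i.
The scale of G major is G A B C D E F#; A is degree 2, and the triad built there (A-C-E) is minor, so it is ii.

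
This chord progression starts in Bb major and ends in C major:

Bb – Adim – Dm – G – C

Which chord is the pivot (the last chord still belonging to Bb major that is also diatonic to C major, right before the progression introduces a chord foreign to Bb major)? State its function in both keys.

Dm — iii in Bb major, ii in C major

Chords diatonic to Bb major: Bb, Cm, Dm, Eb, F, Gm, Adim.
Reading the progression, the first chord not in that set is G, so the modulation leaves Bb major there.
The chord immediately before G is Dm, which is diatonic to both keys: iii in Bb major and ii in C major.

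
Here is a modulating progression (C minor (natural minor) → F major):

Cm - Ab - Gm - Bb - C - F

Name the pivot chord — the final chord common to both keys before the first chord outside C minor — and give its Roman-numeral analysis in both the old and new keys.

Bb — VII in C minor, IV in F major

Chords diatonic to C minor: Cm, Ddim, Eb, Fm, Gm, Ab, Bb.
Reading the progression, the first chord not in that set is C, so the modulation leaves C minor there.
The chord immediately before C is Bb, which is diatonic to both keys: VII in C minor and IV in F major.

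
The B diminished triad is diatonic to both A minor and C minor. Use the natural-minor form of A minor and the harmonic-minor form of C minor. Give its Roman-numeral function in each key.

The scale of A minor (natural minor) is A B C D E F G; B is degree 2, and the triad built there (B-D-F) is diminished, so it is ii°.
The scale of C minor (harmonic minor) is C D Eb F G Ab B; B is degree 7, and the triad built there (B-D-F) is diminished, so it is vii°.

ii° in A minor; vii° in C minor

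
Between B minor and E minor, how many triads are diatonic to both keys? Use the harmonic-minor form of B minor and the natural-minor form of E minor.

Diatonic triads of B minor (harmonic minor): Bm (i), C#dim (ii°), Daug (III+), Em (iv), F# (V), G (VI), A#dim (vii°).
Diatonic triads of E minor (natural minor): Em (i), F#dim (ii°), G (III), Am (iv), Bm (v), C (VI), D (VII).
Matching root and quality in both lists: Bm, Em, G.
That gives 3 common triads.

3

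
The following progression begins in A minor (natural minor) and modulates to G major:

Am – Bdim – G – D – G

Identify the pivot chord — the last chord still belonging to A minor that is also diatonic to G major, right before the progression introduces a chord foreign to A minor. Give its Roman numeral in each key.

Chords diatonic to A minor: Am, Bdim, C, Dm, Em, F, G.
Reading the progression, the first chord not in that set is D, so the modulation leaves A minor there.
The chord immediately before D is G, which is diatonic to both keys: VII in A minor and I in G major.

G — VII in A minor, I in G major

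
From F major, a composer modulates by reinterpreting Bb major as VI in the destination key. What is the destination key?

D minor

The numeral VI denotes a major triad on scale degree 6. With Bb on degree 6, the tonic of the new key is D.
Degree 6 carries a major triad in minor keys, so the destination is D minor.
Check: the diatonic triads of D minor (natural minor) are Dm (i), Edim (ii°), F (III), Gm (iv), Am (v), Bb (VI), C (VII) — Bb major is indeed VI.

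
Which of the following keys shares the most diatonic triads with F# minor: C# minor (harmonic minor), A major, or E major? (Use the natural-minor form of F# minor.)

Triads of F# minor (natural minor): F#m (i), G#dim (ii°), A (III), Bm (iv), C#m (v), D (VI), E (VII).
C# minor (harmonic minor) shares 3: F#m, A, C#m.
A major shares 7: F#m, G#dim, A, Bm, C#m, D, E.
E major shares 4: F#m, A, C#m, E.
The most common triads (7) are shared with A major.

A major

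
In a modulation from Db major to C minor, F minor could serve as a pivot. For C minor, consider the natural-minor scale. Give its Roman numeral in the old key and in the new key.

iii in Db major; iv in C minor

The scale of Db major is Db Eb F Gb Ab Bb C; F is degree 3, and the triad built there (F-Ab-C) is minor, so it is iii.
The scale of C minor (natural minor) is C D Eb F G Ab Bb; F is degree 4, and the triad built there (F-Ab-C) is minor, so it is iv.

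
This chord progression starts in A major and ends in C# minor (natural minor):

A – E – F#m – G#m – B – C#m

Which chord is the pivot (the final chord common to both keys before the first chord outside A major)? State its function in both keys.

Chords diatonic to A major: A, Bm, C#m, D, E, F#m, G#dim.
Reading the progression, the first chord not in that set is G#m, so the modulation leaves A major there.
The chord immediately before G#m is F#m, which is diatonic to both keys: vi in A major and iv in C# minor.

F#m — vi in A major, iv in C# minor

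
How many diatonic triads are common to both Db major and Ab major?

Diatonic triads of Db major: Db (I), Ebm (ii), Fm (iii), Gb (IV), Ab (V), Bbm (vi), Cdim (vii°).
Diatonic triads of Ab major: Ab (I), Bbm (ii), Cm (iii), Db (IV), Eb (V), Fm (vi), Gdim (vii°).
Matching root and quality in both lists: Db, Fm, Ab, Bbm.
That gives 4 common triads.

4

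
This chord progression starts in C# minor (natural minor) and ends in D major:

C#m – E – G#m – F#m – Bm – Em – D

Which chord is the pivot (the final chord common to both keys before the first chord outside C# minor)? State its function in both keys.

F#m — iv in C# minor, iii in D major

Chords diatonic to C# minor: C#m, D#dim, E, F#m, G#m, A, B.
Reading the progression, the first chord not in that set is Bm, so the modulation leaves C# minor there.
The chord immediately before Bm is F#m, which is diatonic to both keys: iv in C# minor and iii in D major.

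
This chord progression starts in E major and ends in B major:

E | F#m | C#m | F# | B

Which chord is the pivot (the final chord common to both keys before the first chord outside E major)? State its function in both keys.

C#m — vi in E major, ii in B major

Chords diatonic to E major: E, F#m, G#m, A, B, C#m, D#dim.
Reading the progression, the first chord not in that set is F#, so the modulation leaves E major there.
The chord immediately before F# is C#m, which is diatonic to both keys: vi in E major and ii in B major.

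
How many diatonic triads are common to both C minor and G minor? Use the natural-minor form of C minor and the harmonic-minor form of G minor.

Diatonic triads of C minor (natural minor): C minor (i), D diminished (ii°), Eb major (III), F minor (iv), G minor (v), Ab major (VI), Bb major (VII).
Diatonic triads of G minor (harmonic minor): G minor (i), A diminished (ii°), Bb augmented (III+), C minor (iv), D major (V), Eb major (VI), F# diminished (vii°).
Matching root and quality in both lists: C minor, Eb major, G minor.
That gives 3 common triads.

3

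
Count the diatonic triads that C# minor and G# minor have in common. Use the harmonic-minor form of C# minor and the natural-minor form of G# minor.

Diatonic triads of C# minor (harmonic minor): C# minor (i), D# diminished (ii°), E augmented (III+), F# minor (iv), G# major (V), A major (VI), B# diminished (vii°).
Diatonic triads of G# minor (natural minor): G# minor (i), A# diminished (ii°), B major (III), C# minor (iv), D# minor (v), E major (VI), F# major (VII).
Matching root and quality in both lists: C# minor.
That gives 1 common triad.

1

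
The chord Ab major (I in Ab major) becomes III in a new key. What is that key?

F minor

The numeral III denotes a major triad on scale degree 3. With Ab on degree 3, the tonic of the new key is F.
Degree 3 carries a major triad in natural-minor keys, so the destination is F minor.
Check: the diatonic triads of F minor (natural minor) are Fm (i), Gdim (ii°), Ab (III), Bbm (iv), Cm (v), Db (VI), Eb (VII) — Ab major is indeed III.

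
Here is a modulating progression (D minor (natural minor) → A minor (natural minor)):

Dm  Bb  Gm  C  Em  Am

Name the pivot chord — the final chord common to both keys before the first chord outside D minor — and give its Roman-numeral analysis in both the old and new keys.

C — VII in D minor, III in A minor

Chords diatonic to D minor: Dm, Edim, F, Gm, Am, Bb, C.
Reading the progression, the first chord not in that set is Em, so the modulation leaves D minor there.
The chord immediately before Em is C, which is diatonic to both keys: VII in D minor and III in A minor.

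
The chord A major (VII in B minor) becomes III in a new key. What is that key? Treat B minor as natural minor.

The numeral III denotes a major triad on scale degree 3. With A on degree 3, the tonic of the new key is F#.
Degree 3 carries a major triad in natural-minor keys, so the destination is F# minor.
Check: the diatonic triads of F# minor (natural minor) are F#m (i), G#dim (ii°), A (III), Bm (iv), C#m (v), D (VI), E (VII) — A major is indeed III.

F# minor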